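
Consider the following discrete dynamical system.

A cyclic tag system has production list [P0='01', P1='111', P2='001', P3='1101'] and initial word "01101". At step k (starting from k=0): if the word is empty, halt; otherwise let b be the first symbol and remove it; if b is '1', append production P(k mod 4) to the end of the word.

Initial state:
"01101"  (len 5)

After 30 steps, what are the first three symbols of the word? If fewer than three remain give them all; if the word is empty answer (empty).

0) "01101"  (len 5)
1) "1101"  (len 4)
2) "101111"  (len 6)
3) "01111001"  (len 8)
4) "1111001"  (len 7)
5) "11100101"  (len 8)
6) "1100101111"  (len 10)
7) "100101111001"  (len 12)
8) "001011110011101"  (len 15)
9) "01011110011101"  (len 14)
10) "1011110011101"  (len 13)
11) "011110011101001"  (len 15)
12) "11110011101001"  (len 14)
13) "111001110100101"  (len 15)
14) "11001110100101111"  (len 17)
15) "1001110100101111001"  (len 19)
16) "0011101001011110011101"  (len 22)
17) "011101001011110011101"  (len 21)
18) "11101001011110011101"  (len 20)
19) "1101001011110011101001"  (len 22)
20) "1010010111100111010011101"  (len 25)
21) "01001011110011101001110101"  (len 26)
22) "1001011110011101001110101"  (len 25)
23) "001011110011101001110101001"  (len 27)
24) "01011110011101001110101001"  (len 26)
25) "1011110011101001110101001"  (len 25)
26) "011110011101001110101001111"  (len 27)
27) "11110011101001110101001111"  (len 26)
28) "11100111010011101010011111101"  (len 29)
29) "110011101001110101001111110101"  (len 30)
30) "10011101001110101001111110101111"  (len 32)

100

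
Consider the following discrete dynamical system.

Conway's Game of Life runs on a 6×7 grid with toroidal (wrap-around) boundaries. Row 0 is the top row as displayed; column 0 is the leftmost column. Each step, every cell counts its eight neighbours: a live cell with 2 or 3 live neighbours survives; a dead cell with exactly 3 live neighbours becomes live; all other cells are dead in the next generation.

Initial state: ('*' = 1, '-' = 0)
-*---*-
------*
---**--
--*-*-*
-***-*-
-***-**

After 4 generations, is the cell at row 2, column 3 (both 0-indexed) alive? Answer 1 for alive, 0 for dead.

step 0: -*---*-
------*
---**--
--*-*-*
-***-*-
-***-**
step 1: -*--**-
----**-
---**--
-*-----
-------
---*-**
step 2: ---*---
-------
---***-
-------
-------
-----**
step 3: -------
---*---
----*--
----*--
-------
-------
step 4: -------
-------
---**--
-------
-------
-------

1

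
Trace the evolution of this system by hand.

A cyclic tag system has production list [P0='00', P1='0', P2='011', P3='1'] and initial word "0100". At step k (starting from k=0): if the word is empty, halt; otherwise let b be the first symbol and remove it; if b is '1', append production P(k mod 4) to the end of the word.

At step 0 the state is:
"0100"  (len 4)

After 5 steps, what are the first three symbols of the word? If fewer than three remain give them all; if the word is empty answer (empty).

gen 0: "0100"  (len 4)
gen 1: "100"  (len 3)
gen 2: "000"  (len 3)
gen 3: "00"  (len 2)
gen 4: "0"  (len 1)
gen 5: (halted — word empty)

(empty)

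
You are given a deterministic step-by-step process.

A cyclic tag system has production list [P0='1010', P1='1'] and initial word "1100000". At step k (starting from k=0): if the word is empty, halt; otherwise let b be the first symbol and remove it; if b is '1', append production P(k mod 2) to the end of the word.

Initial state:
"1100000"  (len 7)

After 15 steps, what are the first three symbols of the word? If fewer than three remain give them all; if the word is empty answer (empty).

[0] "1100000"  (len 7)
[1] "1000001010"  (len 10)
[2] "0000010101"  (len 10)
[3] "000010101"  (len 9)
[4] "00010101"  (len 8)
[5] "0010101"  (len 7)
[6] "010101"  (len 6)
[7] "10101"  (len 5)
[8] "01011"  (len 5)
[9] "1011"  (len 4)
[10] "0111"  (len 4)
[11] "111"  (len 3)
[12] "111"  (len 3)
[13] "111010"  (len 6)
[14] "110101"  (len 6)
[15] "101011010"  (len 9)

101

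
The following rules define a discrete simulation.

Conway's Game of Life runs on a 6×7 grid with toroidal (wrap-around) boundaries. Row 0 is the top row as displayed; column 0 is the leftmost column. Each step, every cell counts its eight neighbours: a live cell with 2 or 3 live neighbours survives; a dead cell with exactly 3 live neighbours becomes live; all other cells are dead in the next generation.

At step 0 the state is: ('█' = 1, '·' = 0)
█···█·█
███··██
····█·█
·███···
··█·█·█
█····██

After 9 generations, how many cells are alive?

11

0) █···█·█
███··██
····█·█
·███···
··█·█·█
█····██
1) ····█··
·█·██··
····█·█
███·█··
··█·█·█
·█·██··
2) ·····█·
···██··
····█··
███·█·█
····█··
··█·█··
3) ·····█·
···███·
███·█··
██··█··
█·█·█··
···███·
4) ······█
·███·██
█·█···█
····███
█·█···█
···█·██
5) ···█···
·███·█·
··█····
···█···
█··█···
·····█·
6) ···█···
·█·██··
·█··█··
··██···
····█··
····█··
7) ··██···
···██··
·█··█··
··███··
····█··
···██··
8) ··█····
····█··
·····█·
··█·██·
··█··█·
··█·█··
9) ·······
·······
···█·█·
···████
·██··█·
·██····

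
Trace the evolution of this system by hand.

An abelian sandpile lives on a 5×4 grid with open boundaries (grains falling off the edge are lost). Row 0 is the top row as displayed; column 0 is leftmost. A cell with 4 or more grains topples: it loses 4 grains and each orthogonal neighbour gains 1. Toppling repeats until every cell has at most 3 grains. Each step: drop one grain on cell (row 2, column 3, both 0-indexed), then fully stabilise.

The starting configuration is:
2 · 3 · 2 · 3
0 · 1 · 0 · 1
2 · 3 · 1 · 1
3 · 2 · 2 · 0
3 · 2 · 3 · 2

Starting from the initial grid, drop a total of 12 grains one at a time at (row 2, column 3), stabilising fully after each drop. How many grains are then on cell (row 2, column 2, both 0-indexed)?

1

t=0: 2 · 3 · 2 · 3
0 · 1 · 0 · 1
2 · 3 · 1 · 1
3 · 2 · 2 · 0
3 · 2 · 3 · 2
t=1: 2 · 3 · 2 · 3
0 · 1 · 0 · 1
2 · 3 · 1 · 2
3 · 2 · 2 · 0
3 · 2 · 3 · 2
t=2: 2 · 3 · 2 · 3
0 · 1 · 0 · 1
2 · 3 · 1 · 3
3 · 2 · 2 · 0
3 · 2 · 3 · 2
t=3: 2 · 3 · 2 · 3
0 · 1 · 0 · 2
2 · 3 · 2 · 0
3 · 2 · 2 · 1
3 · 2 · 3 · 2
t=4: 2 · 3 · 2 · 3
0 · 1 · 0 · 2
2 · 3 · 2 · 1
3 · 2 · 2 · 1
3 · 2 · 3 · 2
t=5: 2 · 3 · 2 · 3
0 · 1 · 0 · 2
2 · 3 · 2 · 2
3 · 2 · 2 · 1
3 · 2 · 3 · 2
t=6: 2 · 3 · 2 · 3
0 · 1 · 0 · 2
2 · 3 · 2 · 3
3 · 2 · 2 · 1
3 · 2 · 3 · 2
t=7: 2 · 3 · 2 · 3
0 · 1 · 0 · 3
2 · 3 · 3 · 0
3 · 2 · 2 · 2
3 · 2 · 3 · 2
t=8: 2 · 3 · 2 · 3
0 · 1 · 0 · 3
2 · 3 · 3 · 1
3 · 2 · 2 · 2
3 · 2 · 3 · 2
t=9: 2 · 3 · 2 · 3
0 · 1 · 0 · 3
2 · 3 · 3 · 2
3 · 2 · 2 · 2
3 · 2 · 3 · 2
t=10: 2 · 3 · 2 · 3
0 · 1 · 0 · 3
2 · 3 · 3 · 3
3 · 2 · 2 · 2
3 · 2 · 3 · 2
t=11: 2 · 3 · 3 · 0
0 · 2 · 2 · 1
3 · 0 · 1 · 2
3 · 3 · 3 · 3
3 · 2 · 3 · 2
t=12: 2 · 3 · 3 · 0
0 · 2 · 2 · 1
3 · 0 · 1 · 3
3 · 3 · 3 · 3
3 · 2 · 3 · 2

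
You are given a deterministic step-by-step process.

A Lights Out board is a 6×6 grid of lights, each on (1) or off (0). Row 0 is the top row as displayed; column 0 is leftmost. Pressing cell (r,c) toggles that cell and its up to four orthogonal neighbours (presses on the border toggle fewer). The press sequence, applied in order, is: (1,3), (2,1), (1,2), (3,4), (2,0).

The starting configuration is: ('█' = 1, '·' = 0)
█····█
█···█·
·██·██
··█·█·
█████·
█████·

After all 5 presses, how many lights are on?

22

gen 0: █····█
█···█·
·██·██
··█·█·
█████·
█████·
gen 1: █··█·█
█·██··
·█████
··█·█·
█████·
█████·
gen 2: █··█·█
████··
█··███
·██·█·
█████·
█████·
gen 3: █·██·█
█·····
█·████
·██·█·
█████·
█████·
gen 4: █·██·█
█·····
█·██·█
·███·█
████··
█████·
gen 5: █·██·█
······
·███·█
████·█
████··
█████·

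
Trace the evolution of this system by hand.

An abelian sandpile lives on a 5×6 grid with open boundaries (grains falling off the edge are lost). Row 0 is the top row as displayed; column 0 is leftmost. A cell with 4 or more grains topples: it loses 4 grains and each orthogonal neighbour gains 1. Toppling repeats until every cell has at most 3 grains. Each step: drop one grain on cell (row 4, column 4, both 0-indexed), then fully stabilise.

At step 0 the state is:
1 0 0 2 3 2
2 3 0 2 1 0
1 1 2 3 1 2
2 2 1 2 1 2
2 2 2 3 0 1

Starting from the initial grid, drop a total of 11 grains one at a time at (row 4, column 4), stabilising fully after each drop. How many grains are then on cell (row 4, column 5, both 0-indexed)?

0) 1 0 0 2 3 2
2 3 0 2 1 0
1 1 2 3 1 2
2 2 1 2 1 2
2 2 2 3 0 1
1) 1 0 0 2 3 2
2 3 0 2 1 0
1 1 2 3 1 2
2 2 1 2 1 2
2 2 2 3 1 1
2) 1 0 0 2 3 2
2 3 0 2 1 0
1 1 2 3 1 2
2 2 1 2 1 2
2 2 2 3 2 1
3) 1 0 0 2 3 2
2 3 0 2 1 0
1 1 2 3 1 2
2 2 1 2 1 2
2 2 2 3 3 1
4) 1 0 0 2 3 2
2 3 0 2 1 0
1 1 2 3 1 2
2 2 1 3 2 2
2 2 3 0 1 2
5) 1 0 0 2 3 2
2 3 0 2 1 0
1 1 2 3 1 2
2 2 1 3 2 2
2 2 3 0 2 2
6) 1 0 0 2 3 2
2 3 0 2 1 0
1 1 2 3 1 2
2 2 1 3 2 2
2 2 3 0 3 2
7) 1 0 0 2 3 2
2 3 0 2 1 0
1 1 2 3 1 2
2 2 1 3 3 2
2 2 3 1 0 3
8) 1 0 0 2 3 2
2 3 0 2 1 0
1 1 2 3 1 2
2 2 1 3 3 2
2 2 3 1 1 3
9) 1 0 0 2 3 2
2 3 0 2 1 0
1 1 2 3 1 2
2 2 1 3 3 2
2 2 3 1 2 3
10) 1 0 0 2 3 2
2 3 0 2 1 0
1 1 2 3 1 2
2 2 1 3 3 2
2 2 3 1 3 3
11) 1 0 0 2 3 2
2 3 0 3 1 0
1 1 3 0 3 3
2 2 2 1 2 0
2 2 3 3 2 1

1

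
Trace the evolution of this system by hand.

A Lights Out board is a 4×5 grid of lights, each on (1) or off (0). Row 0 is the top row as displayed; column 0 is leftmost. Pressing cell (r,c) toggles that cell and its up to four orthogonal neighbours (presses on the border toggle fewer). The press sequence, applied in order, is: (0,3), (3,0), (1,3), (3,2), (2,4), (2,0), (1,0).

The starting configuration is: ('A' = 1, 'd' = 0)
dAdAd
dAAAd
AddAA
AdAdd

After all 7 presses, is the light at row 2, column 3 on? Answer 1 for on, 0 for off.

1

0) dAdAd
dAAAd
AddAA
AdAdd
1) dAAdA
dAAdd
AddAA
AdAdd
2) dAAdA
dAAdd
dddAA
dAAdd
3) dAAAA
dAdAA
ddddA
dAAdd
4) dAAAA
dAdAA
ddAdA
dddAd
5) dAAAA
dAdAd
ddAAd
dddAA
6) dAAAA
AAdAd
AAAAd
AddAA
7) AAAAA
dddAd
dAAAd
AddAA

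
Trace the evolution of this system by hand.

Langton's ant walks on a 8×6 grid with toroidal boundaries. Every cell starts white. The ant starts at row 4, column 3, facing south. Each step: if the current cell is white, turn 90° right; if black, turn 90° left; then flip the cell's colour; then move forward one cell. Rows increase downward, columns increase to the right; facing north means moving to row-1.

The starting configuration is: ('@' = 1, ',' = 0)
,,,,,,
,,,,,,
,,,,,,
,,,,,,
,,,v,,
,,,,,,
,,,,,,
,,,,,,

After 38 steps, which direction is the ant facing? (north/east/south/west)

step 0: ,,,,,,
,,,,,,
,,,,,,
,,,,,,
,,,v,,
,,,,,,
,,,,,,
,,,,,,
step 1: ,,,,,,
,,,,,,
,,,,,,
,,,,,,
,,<@,,
,,,,,,
,,,,,,
,,,,,,
step 2: ,,,,,,
,,,,,,
,,,,,,
,,^,,,
,,@@,,
,,,,,,
,,,,,,
,,,,,,
step 3: ,,,,,,
,,,,,,
,,,,,,
,,@>,,
,,@@,,
,,,,,,
,,,,,,
,,,,,,
step 4: ,,,,,,
,,,,,,
,,,,,,
,,@@,,
,,@v,,
,,,,,,
,,,,,,
,,,,,,
step 5: ,,,,,,
,,,,,,
,,,,,,
,,@@,,
,,@,>,
,,,,,,
,,,,,,
,,,,,,
step 6: ,,,,,,
,,,,,,
,,,,,,
,,@@,,
,,@,@,
,,,,v,
,,,,,,
,,,,,,
step 7: ,,,,,,
,,,,,,
,,,,,,
,,@@,,
,,@,@,
,,,<@,
,,,,,,
,,,,,,
step 8: ,,,,,,
,,,,,,
,,,,,,
,,@@,,
,,@^@,
,,,@@,
,,,,,,
,,,,,,
step 9: ,,,,,,
,,,,,,
,,,,,,
,,@@,,
,,@@>,
,,,@@,
,,,,,,
,,,,,,
step 10: ,,,,,,
,,,,,,
,,,,,,
,,@@^,
,,@@,,
,,,@@,
,,,,,,
,,,,,,
step 11: ,,,,,,
,,,,,,
,,,,,,
,,@@@>
,,@@,,
,,,@@,
,,,,,,
,,,,,,
step 12: ,,,,,,
,,,,,,
,,,,,,
,,@@@@
,,@@,v
,,,@@,
,,,,,,
,,,,,,
step 13: ,,,,,,
,,,,,,
,,,,,,
,,@@@@
,,@@<@
,,,@@,
,,,,,,
,,,,,,
step 14: ,,,,,,
,,,,,,
,,,,,,
,,@@^@
,,@@@@
,,,@@,
,,,,,,
,,,,,,
step 15: ,,,,,,
,,,,,,
,,,,,,
,,@<,@
,,@@@@
,,,@@,
,,,,,,
,,,,,,
step 16: ,,,,,,
,,,,,,
,,,,,,
,,@,,@
,,@v@@
,,,@@,
,,,,,,
,,,,,,
step 17: ,,,,,,
,,,,,,
,,,,,,
,,@,,@
,,@,>@
,,,@@,
,,,,,,
,,,,,,
step 18: ,,,,,,
,,,,,,
,,,,,,
,,@,^@
,,@,,@
,,,@@,
,,,,,,
,,,,,,
step 19: ,,,,,,
,,,,,,
,,,,,,
,,@,@>
,,@,,@
,,,@@,
,,,,,,
,,,,,,
step 20: ,,,,,,
,,,,,,
,,,,,^
,,@,@,
,,@,,@
,,,@@,
,,,,,,
,,,,,,
step 21: ,,,,,,
,,,,,,
>,,,,@
,,@,@,
,,@,,@
,,,@@,
,,,,,,
,,,,,,
step 22: ,,,,,,
,,,,,,
@,,,,@
v,@,@,
,,@,,@
,,,@@,
,,,,,,
,,,,,,
step 23: ,,,,,,
,,,,,,
@,,,,@
@,@,@<
,,@,,@
,,,@@,
,,,,,,
,,,,,,
step 24: ,,,,,,
,,,,,,
@,,,,^
@,@,@@
,,@,,@
,,,@@,
,,,,,,
,,,,,,
step 25: ,,,,,,
,,,,,,
@,,,<,
@,@,@@
,,@,,@
,,,@@,
,,,,,,
,,,,,,
step 26: ,,,,,,
,,,,^,
@,,,@,
@,@,@@
,,@,,@
,,,@@,
,,,,,,
,,,,,,
step 27: ,,,,,,
,,,,@>
@,,,@,
@,@,@@
,,@,,@
,,,@@,
,,,,,,
,,,,,,
step 28: ,,,,,,
,,,,@@
@,,,@v
@,@,@@
,,@,,@
,,,@@,
,,,,,,
,,,,,,
step 29: ,,,,,,
,,,,@@
@,,,<@
@,@,@@
,,@,,@
,,,@@,
,,,,,,
,,,,,,
step 30: ,,,,,,
,,,,@@
@,,,,@
@,@,v@
,,@,,@
,,,@@,
,,,,,,
,,,,,,
step 31: ,,,,,,
,,,,@@
@,,,,@
@,@,,>
,,@,,@
,,,@@,
,,,,,,
,,,,,,
step 32: ,,,,,,
,,,,@@
@,,,,^
@,@,,,
,,@,,@
,,,@@,
,,,,,,
,,,,,,
step 33: ,,,,,,
,,,,@@
@,,,<,
@,@,,,
,,@,,@
,,,@@,
,,,,,,
,,,,,,
step 34: ,,,,,,
,,,,^@
@,,,@,
@,@,,,
,,@,,@
,,,@@,
,,,,,,
,,,,,,
step 35: ,,,,,,
,,,<,@
@,,,@,
@,@,,,
,,@,,@
,,,@@,
,,,,,,
,,,,,,
step 36: ,,,^,,
,,,@,@
@,,,@,
@,@,,,
,,@,,@
,,,@@,
,,,,,,
,,,,,,
step 37: ,,,@>,
,,,@,@
@,,,@,
@,@,,,
,,@,,@
,,,@@,
,,,,,,
,,,,,,
step 38: ,,,@@,
,,,@v@
@,,,@,
@,@,,,
,,@,,@
,,,@@,
,,,,,,
,,,,,,

south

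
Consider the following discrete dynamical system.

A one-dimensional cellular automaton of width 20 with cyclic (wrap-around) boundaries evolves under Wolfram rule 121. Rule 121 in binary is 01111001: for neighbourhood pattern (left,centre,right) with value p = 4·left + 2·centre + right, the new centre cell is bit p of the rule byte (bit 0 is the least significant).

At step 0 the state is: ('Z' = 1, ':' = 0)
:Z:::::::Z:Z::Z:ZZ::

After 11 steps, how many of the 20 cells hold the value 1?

0) :Z:::::::Z:Z::Z:ZZ::
1) ::ZZZZZZ::Z:Z::ZZZZZ
2) Z:Z::::ZZ::Z:Z:Z:::Z
3) ZZ:ZZZ:ZZZ::Z:Z:ZZ:Z
4) :ZZZ:ZZZ:ZZ::Z:ZZZZZ
5) ZZ:ZZZ:ZZZZZ::ZZ:::Z
6) :ZZZ:ZZZ:::ZZ:ZZZZ:Z
7) ZZ:ZZZ:ZZZ:ZZZZ::ZZ:
8) ZZZZ:ZZZ:ZZZ::ZZ:ZZZ
9) :::ZZZ:ZZZ:ZZ:ZZZZ::
10) ZZ:Z:ZZZ:ZZZZZZ::ZZZ
11) :ZZ:ZZ:ZZZ::::ZZ:Z::

10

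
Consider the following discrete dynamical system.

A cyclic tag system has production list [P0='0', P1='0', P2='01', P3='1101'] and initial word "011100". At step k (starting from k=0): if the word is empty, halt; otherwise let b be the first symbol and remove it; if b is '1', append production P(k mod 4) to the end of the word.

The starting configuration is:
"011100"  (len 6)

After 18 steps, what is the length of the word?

1

k=0  "011100"  (len 6)
k=1  "11100"  (len 5)
k=2  "11000"  (len 5)
k=3  "100001"  (len 6)
k=4  "000011101"  (len 9)
k=5  "00011101"  (len 8)
k=6  "0011101"  (len 7)
k=7  "011101"  (len 6)
k=8  "11101"  (len 5)
k=9  "11010"  (len 5)
k=10  "10100"  (len 5)
k=11  "010001"  (len 6)
k=12  "10001"  (len 5)
k=13  "00010"  (len 5)
k=14  "0010"  (len 4)
k=15  "010"  (len 3)
k=16  "10"  (len 2)
k=17  "00"  (len 2)
k=18  "0"  (len 1)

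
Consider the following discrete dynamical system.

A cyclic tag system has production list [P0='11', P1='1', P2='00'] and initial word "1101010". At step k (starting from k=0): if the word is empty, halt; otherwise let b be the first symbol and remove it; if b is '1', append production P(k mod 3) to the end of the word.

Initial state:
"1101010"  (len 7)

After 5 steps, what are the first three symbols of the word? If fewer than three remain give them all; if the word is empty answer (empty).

101

0) "1101010"  (len 7)
1) "10101011"  (len 8)
2) "01010111"  (len 8)
3) "1010111"  (len 7)
4) "01011111"  (len 8)
5) "1011111"  (len 7)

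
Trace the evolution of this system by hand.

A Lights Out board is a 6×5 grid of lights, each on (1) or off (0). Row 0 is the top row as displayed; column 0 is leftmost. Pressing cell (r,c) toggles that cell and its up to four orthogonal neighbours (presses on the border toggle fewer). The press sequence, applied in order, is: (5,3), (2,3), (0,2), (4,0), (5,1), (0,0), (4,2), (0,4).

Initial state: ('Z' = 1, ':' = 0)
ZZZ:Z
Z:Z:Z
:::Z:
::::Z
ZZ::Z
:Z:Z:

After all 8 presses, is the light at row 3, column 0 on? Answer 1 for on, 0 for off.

1

[0] ZZZ:Z
Z:Z:Z
:::Z:
::::Z
ZZ::Z
:Z:Z:
[1] ZZZ:Z
Z:Z:Z
:::Z:
::::Z
ZZ:ZZ
:ZZ:Z
[2] ZZZ:Z
Z:ZZZ
::Z:Z
:::ZZ
ZZ:ZZ
:ZZ:Z
[3] Z::ZZ
Z::ZZ
::Z:Z
:::ZZ
ZZ:ZZ
:ZZ:Z
[4] Z::ZZ
Z::ZZ
::Z:Z
Z::ZZ
:::ZZ
ZZZ:Z
[5] Z::ZZ
Z::ZZ
::Z:Z
Z::ZZ
:Z:ZZ
::::Z
[6] :Z:ZZ
:::ZZ
::Z:Z
Z::ZZ
:Z:ZZ
::::Z
[7] :Z:ZZ
:::ZZ
::Z:Z
Z:ZZZ
::Z:Z
::Z:Z
[8] :Z:::
:::Z:
::Z:Z
Z:ZZZ
::Z:Z
::Z:Z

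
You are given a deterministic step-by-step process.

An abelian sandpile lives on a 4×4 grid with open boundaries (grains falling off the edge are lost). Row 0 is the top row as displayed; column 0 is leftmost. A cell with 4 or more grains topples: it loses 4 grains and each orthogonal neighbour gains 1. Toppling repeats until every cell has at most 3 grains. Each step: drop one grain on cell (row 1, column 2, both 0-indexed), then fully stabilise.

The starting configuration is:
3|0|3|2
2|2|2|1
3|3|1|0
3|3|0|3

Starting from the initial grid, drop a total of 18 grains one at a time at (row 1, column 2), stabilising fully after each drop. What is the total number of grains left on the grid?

30

k=0  3|0|3|2
2|2|2|1
3|3|1|0
3|3|0|3
k=1  3|0|3|2
2|2|3|1
3|3|1|0
3|3|0|3
k=2  3|1|0|3
2|3|1|2
3|3|2|0
3|3|0|3
k=3  3|1|0|3
2|3|2|2
3|3|2|0
3|3|0|3
k=4  3|1|0|3
2|3|3|2
3|3|2|0
3|3|0|3
k=5  0|3|1|3
1|2|2|3
2|3|0|1
1|1|2|3
k=6  0|3|1|3
1|2|3|3
2|3|0|1
1|1|2|3
k=7  0|3|3|0
1|3|1|1
2|3|1|2
1|1|2|3
k=8  0|3|3|0
1|3|2|1
2|3|1|2
1|1|2|3
k=9  0|3|3|0
1|3|3|1
2|3|1|2
1|1|2|3
k=10  1|1|1|1
2|2|2|2
3|0|3|2
1|2|2|3
k=11  1|1|1|1
2|2|3|2
3|0|3|2
1|2|2|3
k=12  1|1|2|1
2|3|1|3
3|1|0|3
1|2|3|3
k=13  1|1|2|1
2|3|2|3
3|1|0|3
1|2|3|3
k=14  1|1|2|1
2|3|3|3
3|1|0|3
1|2|3|3
k=15  1|2|3|2
3|0|2|1
3|2|3|1
1|3|0|1
k=16  1|2|3|2
3|0|3|1
3|2|3|1
1|3|0|1
k=17  1|3|0|3
3|1|2|2
3|3|0|2
1|3|1|1
k=18  1|3|0|3
3|1|3|2
3|3|0|2
1|3|1|1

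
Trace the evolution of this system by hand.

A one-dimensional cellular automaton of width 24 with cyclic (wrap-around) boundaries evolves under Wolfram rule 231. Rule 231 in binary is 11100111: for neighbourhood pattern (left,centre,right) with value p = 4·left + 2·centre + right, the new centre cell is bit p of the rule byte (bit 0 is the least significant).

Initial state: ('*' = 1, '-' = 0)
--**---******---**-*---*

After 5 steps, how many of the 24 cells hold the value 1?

19

0) --**---******---**-*---*
1) -*-*-**-*****-**-***-***
2) *****-**-*****-**-***-**
3) ******-**-*****-**-***-*
4) *******-**-*****-**-***-
5) -*******-**-*****-**-***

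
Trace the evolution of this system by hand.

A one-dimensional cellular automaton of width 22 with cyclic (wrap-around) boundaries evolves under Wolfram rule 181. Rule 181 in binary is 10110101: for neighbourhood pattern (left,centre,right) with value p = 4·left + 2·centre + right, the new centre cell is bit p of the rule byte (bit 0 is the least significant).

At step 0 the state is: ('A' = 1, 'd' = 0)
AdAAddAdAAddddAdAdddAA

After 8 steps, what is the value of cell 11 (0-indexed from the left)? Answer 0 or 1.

1

0) AdAAddAdAAddddAdAdddAA
1) dAddAdAAddAAAdAAAAAddA
2) AAAdAAddAddAdAdAAAdAdA
3) AAdAddAdAAdAAAAdAdAAAd
4) ddAAAdAAddAdAAdAAAdAdA
5) AddAdAddAdAAddAdAdAAAA
6) dAdAAAAdAAddAdAAAAdAAA
7) AAAdAAdAddAdAAdAAdAdAd
8) dAdAddAAAdAAddAddAAAAA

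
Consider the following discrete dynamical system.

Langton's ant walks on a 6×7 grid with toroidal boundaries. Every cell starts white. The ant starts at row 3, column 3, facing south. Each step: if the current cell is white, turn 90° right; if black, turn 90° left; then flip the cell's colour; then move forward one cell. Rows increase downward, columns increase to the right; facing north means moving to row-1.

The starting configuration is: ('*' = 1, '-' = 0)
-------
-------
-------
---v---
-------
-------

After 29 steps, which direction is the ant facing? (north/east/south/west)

west

t=0: -------
-------
-------
---v---
-------
-------
t=1: -------
-------
-------
--<*---
-------
-------
t=2: -------
-------
--^----
--**---
-------
-------
t=3: -------
-------
--*>---
--**---
-------
-------
t=4: -------
-------
--**---
--*v---
-------
-------
t=5: -------
-------
--**---
--*->--
-------
-------
t=6: -------
-------
--**---
--*-*--
----v--
-------
t=7: -------
-------
--**---
--*-*--
---<*--
-------
t=8: -------
-------
--**---
--*^*--
---**--
-------
t=9: -------
-------
--**---
--**>--
---**--
-------
t=10: -------
-------
--**^--
--**---
---**--
-------
t=11: -------
-------
--***>-
--**---
---**--
-------
t=12: -------
-------
--****-
--**-v-
---**--
-------
t=13: -------
-------
--****-
--**<*-
---**--
-------
t=14: -------
-------
--**^*-
--****-
---**--
-------
t=15: -------
-------
--*<-*-
--****-
---**--
-------
t=16: -------
-------
--*--*-
--*v**-
---**--
-------
t=17: -------
-------
--*--*-
--*->*-
---**--
-------
t=18: -------
-------
--*-^*-
--*--*-
---**--
-------
t=19: -------
-------
--*-*>-
--*--*-
---**--
-------
t=20: -------
-----^-
--*-*--
--*--*-
---**--
-------
t=21: -------
-----*>
--*-*--
--*--*-
---**--
-------
t=22: -------
-----**
--*-*-v
--*--*-
---**--
-------
t=23: -------
-----**
--*-*<*
--*--*-
---**--
-------
t=24: -------
-----^*
--*-***
--*--*-
---**--
-------
t=25: -------
----<-*
--*-***
--*--*-
---**--
-------
t=26: ----^--
----*-*
--*-***
--*--*-
---**--
-------
t=27: ----*>-
----*-*
--*-***
--*--*-
---**--
-------
t=28: ----**-
----*v*
--*-***
--*--*-
---**--
-------
t=29: ----**-
----<**
--*-***
--*--*-
---**--
-------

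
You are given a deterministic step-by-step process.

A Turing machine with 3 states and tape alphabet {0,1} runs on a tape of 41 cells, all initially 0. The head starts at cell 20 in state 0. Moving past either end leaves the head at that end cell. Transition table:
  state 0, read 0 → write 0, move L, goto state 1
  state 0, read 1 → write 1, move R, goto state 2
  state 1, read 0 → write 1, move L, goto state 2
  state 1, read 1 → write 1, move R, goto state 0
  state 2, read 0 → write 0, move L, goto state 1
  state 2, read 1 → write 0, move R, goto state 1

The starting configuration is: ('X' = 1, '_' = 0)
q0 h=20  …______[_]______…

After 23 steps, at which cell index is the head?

1

t=0: q0 h=20  …______[_]______…
t=1: q1 h=19  …______[_]______…
t=2: q2 h=18  …______[_]X_____…
t=3: q1 h=17  …______[_]_X____…
t=4: q2 h=16  …______[_]X_X___…
t=5: q1 h=15  …______[_]_X_X__…
t=6: q2 h=14  …______[_]X_X_X_…
t=7: q1 h=13  …______[_]_X_X_X…
t=8: q2 h=12  …______[_]X_X_X_…
t=9: q1 h=11  …______[_]_X_X_X…
t=10: q2 h=10  …______[_]X_X_X_…
t=11: q1 h= 9  …______[_]_X_X_X…
t=12: q2 h= 8  …______[_]X_X_X_…
t=13: q1 h= 7  …______[_]_X_X_X…
t=14: q2 h= 6  |______[_]X_X_X_…
t=15: q1 h= 5  |_____[_]_X_X_X…
t=16: q2 h= 4  |____[_]X_X_X_…
t=17: q1 h= 3  |___[_]_X_X_X…
t=18: q2 h= 2  |__[_]X_X_X_…
t=19: q1 h= 1  |_[_]_X_X_X…
t=20: q2 h= 0  |[_]X_X_X_…
t=21: q1 h= 0  |[_]X_X_X_…
t=22: q2 h= 0  |[X]X_X_X_…
t=23: q1 h= 1  |_[X]_X_X_X…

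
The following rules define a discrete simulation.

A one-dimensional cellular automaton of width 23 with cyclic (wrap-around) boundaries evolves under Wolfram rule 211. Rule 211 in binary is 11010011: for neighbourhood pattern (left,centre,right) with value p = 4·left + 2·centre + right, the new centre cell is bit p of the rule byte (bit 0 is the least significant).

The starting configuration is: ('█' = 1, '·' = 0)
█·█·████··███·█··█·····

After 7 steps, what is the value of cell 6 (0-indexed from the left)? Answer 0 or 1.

1

0) █·█·████··███·█··█·····
1) ·····█████·██··██·█████
2) █████·████··███·█··████
3) █████··█████·██··██·███
4) ███████·████··███·█··██
5) ███████··█████·██··██·█
6) █████████·████··███·█··
7) ·████████··█████·██··██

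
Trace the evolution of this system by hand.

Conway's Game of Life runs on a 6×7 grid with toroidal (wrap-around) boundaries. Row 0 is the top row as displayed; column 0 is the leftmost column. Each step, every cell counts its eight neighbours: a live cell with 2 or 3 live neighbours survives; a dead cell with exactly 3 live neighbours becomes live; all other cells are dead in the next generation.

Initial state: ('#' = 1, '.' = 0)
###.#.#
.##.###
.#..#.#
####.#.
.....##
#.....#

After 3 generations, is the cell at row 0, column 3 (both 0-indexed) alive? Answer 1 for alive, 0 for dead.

1

0) ###.#.#
.##.###
.#..#.#
####.#.
.....##
#.....#
1) ..#.#..
....#..
.......
.###...
..#.##.
.......
2) ...#...
...#...
..##...
.####..
.##.#..
....##.
3) ...#...
...##..
.#.....
....#..
.#.....
..#.##.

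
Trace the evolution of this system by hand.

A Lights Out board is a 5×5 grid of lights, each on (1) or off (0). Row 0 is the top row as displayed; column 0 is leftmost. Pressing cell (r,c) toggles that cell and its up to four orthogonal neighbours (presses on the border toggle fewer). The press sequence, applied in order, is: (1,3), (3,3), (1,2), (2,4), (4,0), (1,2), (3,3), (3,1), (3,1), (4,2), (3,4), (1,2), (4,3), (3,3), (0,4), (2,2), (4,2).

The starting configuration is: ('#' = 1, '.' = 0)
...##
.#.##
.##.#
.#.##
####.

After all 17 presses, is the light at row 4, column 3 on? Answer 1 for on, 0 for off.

gen 0: ...##
.#.##
.##.#
.#.##
####.
gen 1: ....#
.##..
.####
.#.##
####.
gen 2: ....#
.##..
.##.#
.##..
###..
gen 3: ..#.#
...#.
.#..#
.##..
###..
gen 4: ..#.#
...##
.#.#.
.##.#
###..
gen 5: ..#.#
...##
.#.#.
###.#
..#..
gen 6: ....#
.##.#
.###.
###.#
..#..
gen 7: ....#
.##.#
.##..
##.#.
..##.
gen 8: ....#
.##.#
..#..
..##.
.###.
gen 9: ....#
.##.#
.##..
##.#.
..##.
gen 10: ....#
.##.#
.##..
####.
.#...
gen 11: ....#
.##.#
.##.#
###.#
.#..#
gen 12: ..#.#
...##
.#..#
###.#
.#..#
gen 13: ..#.#
...##
.#..#
#####
.###.
gen 14: ..#.#
...##
.#.##
##...
.##..
gen 15: ..##.
...#.
.#.##
##...
.##..
gen 16: ..##.
..##.
..#.#
###..
.##..
gen 17: ..##.
..##.
..#.#
##...
...#.

1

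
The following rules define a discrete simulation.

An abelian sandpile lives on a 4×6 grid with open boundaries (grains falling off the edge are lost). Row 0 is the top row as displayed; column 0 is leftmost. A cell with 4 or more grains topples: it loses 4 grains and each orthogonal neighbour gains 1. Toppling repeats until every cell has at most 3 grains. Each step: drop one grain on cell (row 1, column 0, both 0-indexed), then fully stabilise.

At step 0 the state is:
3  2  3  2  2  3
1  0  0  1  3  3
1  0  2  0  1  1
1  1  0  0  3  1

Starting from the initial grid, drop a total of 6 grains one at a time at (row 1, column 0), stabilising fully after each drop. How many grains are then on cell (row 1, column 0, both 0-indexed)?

k=0  3  2  3  2  2  3
1  0  0  1  3  3
1  0  2  0  1  1
1  1  0  0  3  1
k=1  3  2  3  2  2  3
2  0  0  1  3  3
1  0  2  0  1  1
1  1  0  0  3  1
k=2  3  2  3  2  2  3
3  0  0  1  3  3
1  0  2  0  1  1
1  1  0  0  3  1
k=3  0  3  3  2  2  3
1  1  0  1  3  3
2  0  2  0  1  1
1  1  0  0  3  1
k=4  0  3  3  2  2  3
2  1  0  1  3  3
2  0  2  0  1  1
1  1  0  0  3  1
k=5  0  3  3  2  2  3
3  1  0  1  3  3
2  0  2  0  1  1
1  1  0  0  3  1
k=6  1  3  3  2  2  3
0  2  0  1  3  3
3  0  2  0  1  1
1  1  0  0  3  1

0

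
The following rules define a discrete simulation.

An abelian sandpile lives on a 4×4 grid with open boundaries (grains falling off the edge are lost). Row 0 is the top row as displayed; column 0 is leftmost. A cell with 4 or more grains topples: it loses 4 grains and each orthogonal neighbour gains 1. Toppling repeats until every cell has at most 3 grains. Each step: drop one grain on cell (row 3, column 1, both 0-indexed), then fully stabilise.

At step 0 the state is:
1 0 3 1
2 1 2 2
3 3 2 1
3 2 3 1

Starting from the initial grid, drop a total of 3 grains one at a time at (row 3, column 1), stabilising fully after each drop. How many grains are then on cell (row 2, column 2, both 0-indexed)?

0

gen 0: 1 0 3 1
2 1 2 2
3 3 2 1
3 2 3 1
gen 1: 1 0 3 1
2 1 2 2
3 3 2 1
3 3 3 1
gen 2: 1 0 3 1
3 2 3 2
1 2 0 2
1 3 1 2
gen 3: 1 0 3 1
3 2 3 2
1 3 0 2
2 0 2 2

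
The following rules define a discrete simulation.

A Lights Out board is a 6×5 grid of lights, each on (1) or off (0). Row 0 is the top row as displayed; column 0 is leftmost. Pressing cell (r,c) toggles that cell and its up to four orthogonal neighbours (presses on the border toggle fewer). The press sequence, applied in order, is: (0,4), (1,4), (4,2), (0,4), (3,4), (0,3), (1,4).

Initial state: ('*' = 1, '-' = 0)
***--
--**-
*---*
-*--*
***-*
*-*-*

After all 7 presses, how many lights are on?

13

0) ***--
--**-
*---*
-*--*
***-*
*-*-*
1) *****
--***
*---*
-*--*
***-*
*-*-*
2) ****-
--*--
*----
-*--*
***-*
*-*-*
3) ****-
--*--
*----
-**-*
*--**
*---*
4) ***-*
--*-*
*----
-**-*
*--**
*---*
5) ***-*
--*-*
*---*
-***-
*--*-
*---*
6) **-*-
--***
*---*
-***-
*--*-
*---*
7) **-**
--*--
*----
-***-
*--*-
*---*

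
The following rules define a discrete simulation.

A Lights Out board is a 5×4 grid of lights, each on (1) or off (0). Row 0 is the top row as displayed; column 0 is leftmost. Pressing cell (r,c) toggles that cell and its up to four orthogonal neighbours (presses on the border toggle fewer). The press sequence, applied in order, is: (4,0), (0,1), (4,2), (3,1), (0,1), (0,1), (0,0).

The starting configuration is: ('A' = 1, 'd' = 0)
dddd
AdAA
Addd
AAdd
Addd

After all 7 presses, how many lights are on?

10

k=0  dddd
AdAA
Addd
AAdd
Addd
k=1  dddd
AdAA
Addd
dAdd
dAdd
k=2  AAAd
AAAA
Addd
dAdd
dAdd
k=3  AAAd
AAAA
Addd
dAAd
ddAA
k=4  AAAd
AAAA
AAdd
Addd
dAAA
k=5  dddd
AdAA
AAdd
Addd
dAAA
k=6  AAAd
AAAA
AAdd
Addd
dAAA
k=7  ddAd
dAAA
AAdd
Addd
dAAA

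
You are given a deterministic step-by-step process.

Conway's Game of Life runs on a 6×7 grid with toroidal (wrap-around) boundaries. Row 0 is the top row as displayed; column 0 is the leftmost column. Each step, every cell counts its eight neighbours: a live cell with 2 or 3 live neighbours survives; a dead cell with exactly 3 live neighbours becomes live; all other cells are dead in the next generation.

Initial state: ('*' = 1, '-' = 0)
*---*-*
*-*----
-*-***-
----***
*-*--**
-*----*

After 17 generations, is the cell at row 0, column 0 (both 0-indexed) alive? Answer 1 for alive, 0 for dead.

gen 0: *---*-*
*-*----
-*-***-
----***
*-*--**
-*----*
gen 1: -----**
*-*----
****---
-**----
-*--*--
-*-----
gen 2: **----*
*-**---
*--*---
-------
**-----
*----*-
gen 3: --*----
--**---
-***---
**-----
**----*
-------
gen 4: --**---
-------
*--*---
------*
-*----*
**-----
gen 5: -**----
--**---
-------
------*
-*----*
**-----
gen 6: *--*---
-***---
-------
*------
-*----*
-------
gen 7: -*-*---
-***---
-**----
*------
*------
*------
gen 8: **-*---
*--*---
*--*---
*------
**----*
**-----
gen 9: ------*
*--**-*
**----*
-------
------*
-------
gen 10: *----**
-*-----
-*---**
------*
-------
-------
gen 11: *-----*
-*-----
-----**
*----**
-------
------*
gen 12: *-----*
-----*-
-----*-
*----*-
*----*-
*-----*
gen 13: *----*-
-----*-
----**-
----**-
**---*-
-*---*-
gen 14: ----**-
-----*-
------*
-------
**---*-
-*--**-
gen 15: ------*
----***
-------
*-----*
**--***
**-----
gen 16: ------*
-----**
*------
-*-----
-----*-
-*-----
gen 17: *----**
*----**
*-----*
-------
-------
-------

1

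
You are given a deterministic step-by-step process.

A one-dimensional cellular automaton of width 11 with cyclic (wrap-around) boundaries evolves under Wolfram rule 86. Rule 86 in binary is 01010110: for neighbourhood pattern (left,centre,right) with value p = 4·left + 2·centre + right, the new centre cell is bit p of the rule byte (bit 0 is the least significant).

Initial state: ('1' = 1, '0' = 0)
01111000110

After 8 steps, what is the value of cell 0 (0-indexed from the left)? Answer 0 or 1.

step 0: 01111000110
step 1: 10001101011
step 2: 11010101000
step 3: 01010101101
step 4: 01010100101
step 5: 01010111101
step 6: 01010000101
step 7: 01011001101
step 8: 01001110101

0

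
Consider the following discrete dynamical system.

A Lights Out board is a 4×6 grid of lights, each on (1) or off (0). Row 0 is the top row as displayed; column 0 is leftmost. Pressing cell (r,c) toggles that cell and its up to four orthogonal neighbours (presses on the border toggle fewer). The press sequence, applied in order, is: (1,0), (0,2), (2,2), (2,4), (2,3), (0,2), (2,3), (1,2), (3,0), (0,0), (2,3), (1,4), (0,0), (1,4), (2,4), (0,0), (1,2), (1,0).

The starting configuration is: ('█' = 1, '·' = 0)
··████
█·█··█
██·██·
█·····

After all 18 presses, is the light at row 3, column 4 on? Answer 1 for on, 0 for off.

[0] ··████
█·█··█
██·██·
█·····
[1] █·████
·██··█
·█·██·
█·····
[2] ██··██
·█···█
·█·██·
█·····
[3] ██··██
·██··█
··█·█·
█·█···
[4] ██··██
·██·██
··██·█
█·█·█·
[5] ██··██
·█████
····██
█·███·
[6] █·████
·█·███
····██
█·███·
[7] █·████
·█··██
··██·█
█·█·█·
[8] █··███
··████
···█·█
█·█·█·
[9] █··███
··████
█··█·█
·██·█·
[10] ·█·███
█·████
█··█·█
·██·█·
[11] ·█·███
█·█·██
█·█·██
·████·
[12] ·█·█·█
█·██··
█·█··█
·████·
[13] █··█·█
··██··
█·█··█
·████·
[14] █··███
··█·██
█·█·██
·████·
[15] █··███
··█··█
█·██··
·███··
[16] ·█·███
█·█··█
█·██··
·███··
[17] ·█████
██·█·█
█··█··
·███··
[18] ██████
···█·█
···█··
·███··

0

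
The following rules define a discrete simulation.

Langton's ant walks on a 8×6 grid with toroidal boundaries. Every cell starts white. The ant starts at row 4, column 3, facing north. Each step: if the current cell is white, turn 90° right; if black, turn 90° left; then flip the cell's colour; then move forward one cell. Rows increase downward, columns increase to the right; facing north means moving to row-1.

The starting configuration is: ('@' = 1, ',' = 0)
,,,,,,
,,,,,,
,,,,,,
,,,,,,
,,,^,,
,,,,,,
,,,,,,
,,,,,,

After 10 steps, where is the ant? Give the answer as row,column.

0) ,,,,,,
,,,,,,
,,,,,,
,,,,,,
,,,^,,
,,,,,,
,,,,,,
,,,,,,
1) ,,,,,,
,,,,,,
,,,,,,
,,,,,,
,,,@>,
,,,,,,
,,,,,,
,,,,,,
2) ,,,,,,
,,,,,,
,,,,,,
,,,,,,
,,,@@,
,,,,v,
,,,,,,
,,,,,,
3) ,,,,,,
,,,,,,
,,,,,,
,,,,,,
,,,@@,
,,,<@,
,,,,,,
,,,,,,
4) ,,,,,,
,,,,,,
,,,,,,
,,,,,,
,,,^@,
,,,@@,
,,,,,,
,,,,,,
5) ,,,,,,
,,,,,,
,,,,,,
,,,,,,
,,<,@,
,,,@@,
,,,,,,
,,,,,,
6) ,,,,,,
,,,,,,
,,,,,,
,,^,,,
,,@,@,
,,,@@,
,,,,,,
,,,,,,
7) ,,,,,,
,,,,,,
,,,,,,
,,@>,,
,,@,@,
,,,@@,
,,,,,,
,,,,,,
8) ,,,,,,
,,,,,,
,,,,,,
,,@@,,
,,@v@,
,,,@@,
,,,,,,
,,,,,,
9) ,,,,,,
,,,,,,
,,,,,,
,,@@,,
,,<@@,
,,,@@,
,,,,,,
,,,,,,
10) ,,,,,,
,,,,,,
,,,,,,
,,@@,,
,,,@@,
,,v@@,
,,,,,,
,,,,,,

5,2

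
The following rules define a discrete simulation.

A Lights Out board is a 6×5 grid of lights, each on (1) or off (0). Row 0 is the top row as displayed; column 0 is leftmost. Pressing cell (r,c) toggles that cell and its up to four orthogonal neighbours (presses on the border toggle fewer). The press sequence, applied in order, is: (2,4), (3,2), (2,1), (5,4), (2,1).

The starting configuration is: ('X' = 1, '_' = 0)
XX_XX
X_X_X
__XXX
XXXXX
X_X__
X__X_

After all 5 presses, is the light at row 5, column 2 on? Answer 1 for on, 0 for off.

0

step 0: XX_XX
X_X_X
__XXX
XXXXX
X_X__
X__X_
step 1: XX_XX
X_X__
__X__
XXXX_
X_X__
X__X_
step 2: XX_XX
X_X__
_____
X____
X____
X__X_
step 3: XX_XX
XXX__
XXX__
XX___
X____
X__X_
step 4: XX_XX
XXX__
XXX__
XX___
X___X
X___X
step 5: XX_XX
X_X__
_____
X____
X___X
X___X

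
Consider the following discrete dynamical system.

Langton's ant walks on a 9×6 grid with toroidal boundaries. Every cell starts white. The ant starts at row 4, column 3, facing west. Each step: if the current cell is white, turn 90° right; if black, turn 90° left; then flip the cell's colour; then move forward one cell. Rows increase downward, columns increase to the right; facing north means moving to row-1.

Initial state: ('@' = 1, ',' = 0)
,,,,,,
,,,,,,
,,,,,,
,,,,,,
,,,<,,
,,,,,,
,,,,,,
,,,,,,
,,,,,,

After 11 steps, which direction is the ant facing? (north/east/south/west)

south

t=0: ,,,,,,
,,,,,,
,,,,,,
,,,,,,
,,,<,,
,,,,,,
,,,,,,
,,,,,,
,,,,,,
t=1: ,,,,,,
,,,,,,
,,,,,,
,,,^,,
,,,@,,
,,,,,,
,,,,,,
,,,,,,
,,,,,,
t=2: ,,,,,,
,,,,,,
,,,,,,
,,,@>,
,,,@,,
,,,,,,
,,,,,,
,,,,,,
,,,,,,
t=3: ,,,,,,
,,,,,,
,,,,,,
,,,@@,
,,,@v,
,,,,,,
,,,,,,
,,,,,,
,,,,,,
t=4: ,,,,,,
,,,,,,
,,,,,,
,,,@@,
,,,<@,
,,,,,,
,,,,,,
,,,,,,
,,,,,,
t=5: ,,,,,,
,,,,,,
,,,,,,
,,,@@,
,,,,@,
,,,v,,
,,,,,,
,,,,,,
,,,,,,
t=6: ,,,,,,
,,,,,,
,,,,,,
,,,@@,
,,,,@,
,,<@,,
,,,,,,
,,,,,,
,,,,,,
t=7: ,,,,,,
,,,,,,
,,,,,,
,,,@@,
,,^,@,
,,@@,,
,,,,,,
,,,,,,
,,,,,,
t=8: ,,,,,,
,,,,,,
,,,,,,
,,,@@,
,,@>@,
,,@@,,
,,,,,,
,,,,,,
,,,,,,
t=9: ,,,,,,
,,,,,,
,,,,,,
,,,@@,
,,@@@,
,,@v,,
,,,,,,
,,,,,,
,,,,,,
t=10: ,,,,,,
,,,,,,
,,,,,,
,,,@@,
,,@@@,
,,@,>,
,,,,,,
,,,,,,
,,,,,,
t=11: ,,,,,,
,,,,,,
,,,,,,
,,,@@,
,,@@@,
,,@,@,
,,,,v,
,,,,,,
,,,,,,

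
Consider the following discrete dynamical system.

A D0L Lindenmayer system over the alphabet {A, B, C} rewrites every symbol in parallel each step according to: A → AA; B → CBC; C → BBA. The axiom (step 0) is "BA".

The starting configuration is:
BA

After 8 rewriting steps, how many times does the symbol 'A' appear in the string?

0) BA
1) CBCAA
2) BBACBCBBAAAAA
3) CBCCBCAABBACBCBBACBCCBCAAAAAAAAAA
4) BBACBCBBABBACBCBBAAAAACBCCBCAABBACBCBBACBCCBCAABBACBCBBABBACBCBBAAAAAAAAAAAAAAAAAAAAA
5) CBCCBCAABBACBCBBACBCCBCAACBCCBCAABBACBCBBACBCCBCAAAAAAAAAA…ABBACBCBBACBCCBCAAAAAAAAAAAAAAAAAAAAAAAAAAAAAAAAAAAAAAAAAA  (len 217)
6) BBACBCBBABBACBCBBAAAAACBCCBCAABBACBCBBACBCCBCAABBACBCBBABB…AAAAAAAAAAAAAAAAAAAAAAAAAAAAAAAAAAAAAAAAAAAAAAAAAAAAAAAAAA  (len 557)
7) CBCCBCAABBACBCBBACBCCBCAACBCCBCAABBACBCBBACBCCBCAAAAAAAAAA…AAAAAAAAAAAAAAAAAAAAAAAAAAAAAAAAAAAAAAAAAAAAAAAAAAAAAAAAAA  (len 1425)
8) BBACBCBBABBACBCBBAAAAACBCCBCAABBACBCBBACBCCBCAABBACBCBBABB…AAAAAAAAAAAAAAAAAAAAAAAAAAAAAAAAAAAAAAAAAAAAAAAAAAAAAAAAAA  (len 3653)

1606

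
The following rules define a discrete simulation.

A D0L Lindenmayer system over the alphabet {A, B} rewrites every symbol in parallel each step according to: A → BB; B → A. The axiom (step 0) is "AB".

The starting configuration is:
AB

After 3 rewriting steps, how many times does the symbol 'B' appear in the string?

4

[0] AB
[1] BBA
[2] AABB
[3] BBBBAA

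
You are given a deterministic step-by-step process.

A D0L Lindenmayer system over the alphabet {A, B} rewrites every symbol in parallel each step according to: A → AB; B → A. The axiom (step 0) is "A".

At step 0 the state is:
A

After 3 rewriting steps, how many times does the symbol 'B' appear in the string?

2

t=0: A
t=1: AB
t=2: ABA
t=3: ABAAB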